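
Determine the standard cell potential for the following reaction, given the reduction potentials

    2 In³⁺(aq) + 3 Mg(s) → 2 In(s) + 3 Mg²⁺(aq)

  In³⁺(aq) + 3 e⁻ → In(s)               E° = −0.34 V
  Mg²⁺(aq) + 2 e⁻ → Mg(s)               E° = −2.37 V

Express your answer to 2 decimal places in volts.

+2.03 V

In³⁺(aq) gains electrons, so the In³⁺/In couple is the cathode; the Mg²⁺/Mg couple is the anode.
E°cell = E°(cathode) − E°(anode) = −0.34 − (−2.37) = +2.03 V.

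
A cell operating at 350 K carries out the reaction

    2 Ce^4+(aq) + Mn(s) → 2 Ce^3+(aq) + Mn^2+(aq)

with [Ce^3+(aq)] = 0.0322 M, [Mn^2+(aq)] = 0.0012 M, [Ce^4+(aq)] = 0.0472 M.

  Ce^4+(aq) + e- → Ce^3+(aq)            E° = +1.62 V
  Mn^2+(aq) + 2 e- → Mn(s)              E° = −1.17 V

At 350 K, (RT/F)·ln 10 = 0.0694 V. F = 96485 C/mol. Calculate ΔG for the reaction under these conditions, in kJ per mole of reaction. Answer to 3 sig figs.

−560 kJ/mol

E°cell = +1.62 − (−1.17) = +2.79 V; the balanced reaction transfers n = 2 electrons.
The reaction quotient is ([Ce^3+(aq)]^2·[Mn^2+(aq)]) / [Ce^4+(aq)]^2 = 0.000558; by Nernst, E = +2.79 − (0.0694/2)(−3.253) = +2.9029 V.
Finally ΔG = −nFE = −(2)(96485 C/mol)(+2.9029 V) = −560 kJ/mol.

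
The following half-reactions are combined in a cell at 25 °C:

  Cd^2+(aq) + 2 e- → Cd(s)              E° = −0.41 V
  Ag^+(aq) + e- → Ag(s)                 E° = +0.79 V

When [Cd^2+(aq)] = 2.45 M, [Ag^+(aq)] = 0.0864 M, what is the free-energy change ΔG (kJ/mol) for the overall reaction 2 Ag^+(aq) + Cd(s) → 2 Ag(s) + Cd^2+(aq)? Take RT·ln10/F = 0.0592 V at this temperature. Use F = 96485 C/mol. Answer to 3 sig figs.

With Ag⁺/Ag reduced at the cathode, E°cell = +0.79 − (−0.41) = +1.20 V and n = 2.
Q = [Cd^2+(aq)] / [Ag^+(aq)]^2 = 328, so log Q = 2.516 and E = +1.20 − (0.0592/2)(2.516) = +1.1255 V.
Then ΔG = −nFE = −2 × 96485 × +1.1255 J/mol = −217 kJ/mol.

−217 kJ/mol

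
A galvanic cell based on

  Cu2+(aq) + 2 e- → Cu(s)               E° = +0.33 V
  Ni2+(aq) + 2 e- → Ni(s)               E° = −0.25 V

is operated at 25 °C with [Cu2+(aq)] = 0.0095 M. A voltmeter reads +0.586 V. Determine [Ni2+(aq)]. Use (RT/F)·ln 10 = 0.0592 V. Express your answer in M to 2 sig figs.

Cu²⁺/Cu is the cathode (higher E°); E°cell = +0.33 − (−0.25) = +0.58 V with n = 2.
From the Nernst equation, log Q = n(E° − E)/0.0592 = 2·(+0.58 − (+0.586))/0.0592 = −0.203.
Balancing electrons gives Cu2+(aq) + Ni(s) → Cu(s) + Ni2+(aq); thus Q = [Ni2+(aq)] / [Cu2+(aq)].
Substituting the known concentrations and solving, log [Ni2+(aq)] = −2.225 and [Ni2+(aq)] = 0.0060 M.

0.0060 M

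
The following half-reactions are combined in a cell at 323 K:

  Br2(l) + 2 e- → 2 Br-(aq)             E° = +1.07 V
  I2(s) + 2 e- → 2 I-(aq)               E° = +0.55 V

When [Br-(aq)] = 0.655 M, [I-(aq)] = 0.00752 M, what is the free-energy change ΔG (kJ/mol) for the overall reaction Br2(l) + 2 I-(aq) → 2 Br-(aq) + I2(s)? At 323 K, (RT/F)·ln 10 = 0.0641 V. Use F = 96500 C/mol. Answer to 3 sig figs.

With Br₂/Br⁻ reduced at the cathode, E°cell = +1.07 − (+0.55) = +0.52 V and n = 2.
Here Q = [Br-(aq)]^2 / [I-(aq)]^2 = 7.59×10^3 (log Q = 3.880), giving E = +0.52 − (0.0641/2)·(3.880) = +0.3956 V.
Then ΔG = −nFE = −2 × 96500 × +0.3956 J/mol = −76.4 kJ/mol.

−76.4 kJ/mol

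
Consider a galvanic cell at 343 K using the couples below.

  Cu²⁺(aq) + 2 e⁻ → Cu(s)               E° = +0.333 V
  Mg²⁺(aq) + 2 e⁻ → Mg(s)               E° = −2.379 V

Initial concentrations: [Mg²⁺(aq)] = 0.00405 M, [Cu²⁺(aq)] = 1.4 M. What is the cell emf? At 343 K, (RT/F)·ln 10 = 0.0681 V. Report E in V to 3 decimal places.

+2.798 V

Since E°(Cu²⁺/Cu) > E°(Mg²⁺/Mg), Cu²⁺/Cu serves as the cathode.
E°cell = E°cat − E°an = +0.333 − (−2.379) = +2.712 V; n = 2.
For the overall reaction Cu²⁺(aq) + Mg(s) → Cu(s) + Mg²⁺(aq), Q = [Mg²⁺(aq)] / [Cu²⁺(aq)] = 0.00289, giving log Q = −2.539.
By the Nernst equation, E = +2.712 − (0.0681/2)·(−2.539) = +2.798 V.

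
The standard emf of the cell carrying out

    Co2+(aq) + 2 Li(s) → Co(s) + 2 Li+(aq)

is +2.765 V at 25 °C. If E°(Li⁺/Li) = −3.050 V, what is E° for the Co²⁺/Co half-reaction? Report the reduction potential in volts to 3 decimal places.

In the reaction as written the Co²⁺/Co couple is reduced (cathode) and Li⁺/Li is oxidized (anode), so E°cell = E°(Co²⁺/Co) − E°(Li⁺/Li).
E°(Co²⁺/Co) = E°cell + E°(anode) = +2.765 + (−3.050) = −0.285 V.

−0.285 V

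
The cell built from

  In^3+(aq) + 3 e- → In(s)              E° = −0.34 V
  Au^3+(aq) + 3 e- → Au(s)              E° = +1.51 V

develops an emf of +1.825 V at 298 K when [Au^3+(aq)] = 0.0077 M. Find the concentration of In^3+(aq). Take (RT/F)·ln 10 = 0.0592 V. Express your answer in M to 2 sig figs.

The Au³⁺/Au couple has the larger reduction potential, so it is the cathode: E°cell = +1.51 − (−0.34) = +1.85 V and n = 3.
Rearranging E = E° − (0.0592/n)·log Q gives log Q = 3(+1.85 − (+1.825))/0.0592 = 1.267.
The balanced reaction is Au^3+(aq) + In(s) → Au(s) + In^3+(aq), so Q = [In^3+(aq)] / [Au^3+(aq)].
Substituting the known concentrations and solving, log [In^3+(aq)] = −0.847 and [In^3+(aq)] = 0.14 M.

0.14 M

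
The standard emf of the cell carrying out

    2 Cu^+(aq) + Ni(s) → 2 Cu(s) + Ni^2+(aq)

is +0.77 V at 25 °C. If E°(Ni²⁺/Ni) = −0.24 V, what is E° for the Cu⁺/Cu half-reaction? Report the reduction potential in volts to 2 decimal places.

+0.53 V

In the reaction as written the Cu⁺/Cu couple is reduced (cathode) and Ni²⁺/Ni is oxidized (anode), so E°cell = E°(Cu⁺/Cu) − E°(Ni²⁺/Ni).
E°(Cu⁺/Cu) = E°cell + E°(anode) = +0.77 + (−0.24) = +0.53 V.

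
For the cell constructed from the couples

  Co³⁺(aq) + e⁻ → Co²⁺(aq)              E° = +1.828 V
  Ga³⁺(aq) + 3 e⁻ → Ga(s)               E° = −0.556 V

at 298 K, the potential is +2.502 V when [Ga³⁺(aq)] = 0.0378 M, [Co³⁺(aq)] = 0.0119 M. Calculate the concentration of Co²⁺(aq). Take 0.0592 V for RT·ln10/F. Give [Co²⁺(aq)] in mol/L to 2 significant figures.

0.00036 M

The Co³⁺/Co²⁺ couple has the larger reduction potential, so it is the cathode: E°cell = +1.828 − (−0.556) = +2.384 V and n = 3.
Since E = E° − (0.0592/n)·log Q, log Q = n(E° − E)/0.0592 = −5.980.
The balanced reaction is 3 Co³⁺(aq) + Ga(s) → 3 Co²⁺(aq) + Ga³⁺(aq), so Q = ([Co²⁺(aq)]^3·[Ga³⁺(aq)]) / [Co³⁺(aq)]^3.
Solving for the unknown gives log [Co²⁺(aq)] = −3.444, so [Co²⁺(aq)] ≈ 0.00036 M.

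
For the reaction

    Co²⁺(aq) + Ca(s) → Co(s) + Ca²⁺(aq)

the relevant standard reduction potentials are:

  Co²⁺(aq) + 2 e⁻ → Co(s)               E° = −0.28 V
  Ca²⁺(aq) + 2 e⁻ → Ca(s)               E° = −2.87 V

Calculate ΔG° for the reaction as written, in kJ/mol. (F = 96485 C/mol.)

In the reaction as written Co²⁺(aq) is reduced, so the Co²⁺/Co couple is the cathode and Ca²⁺/Ca is the anode.
E°cell = −0.28 − (−2.87) = +2.59 V; balancing electrons gives n = 2.
ΔG° = −nFE°cell = −(2)(96485)(+2.59) J/mol = −500 kJ/mol.

−500 kJ/mol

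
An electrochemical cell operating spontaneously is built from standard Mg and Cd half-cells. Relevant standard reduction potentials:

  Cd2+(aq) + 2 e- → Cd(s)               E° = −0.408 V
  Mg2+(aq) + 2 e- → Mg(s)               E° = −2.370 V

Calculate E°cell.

Of the two couples in this cell, the one with the more positive reduction potential is reduced at the cathode: here that is Cd²⁺/Cd (−0.408 V); Mg²⁺/Mg (−2.370 V) is the anode.
E°cell = E°(cathode) − E°(anode) = −0.408 − (−2.370) = +1.962 V.

+1.962 V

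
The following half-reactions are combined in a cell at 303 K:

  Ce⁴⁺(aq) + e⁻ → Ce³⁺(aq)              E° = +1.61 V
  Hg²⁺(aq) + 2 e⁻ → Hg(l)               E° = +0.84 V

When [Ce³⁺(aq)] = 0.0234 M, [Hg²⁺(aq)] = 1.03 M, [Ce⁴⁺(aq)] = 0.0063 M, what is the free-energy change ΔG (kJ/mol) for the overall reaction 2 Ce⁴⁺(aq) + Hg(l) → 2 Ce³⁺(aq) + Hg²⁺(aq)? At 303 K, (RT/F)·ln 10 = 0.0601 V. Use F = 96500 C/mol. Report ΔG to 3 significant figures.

−142 kJ/mol

With Ce⁴⁺/Ce³⁺ reduced at the cathode, E°cell = +1.61 − (+0.84) = +0.77 V and n = 2.
Here Q = ([Ce³⁺(aq)]^2·[Hg²⁺(aq)]) / [Ce⁴⁺(aq)]^2 = 14.2 (log Q = 1.153), giving E = +0.77 − (0.0601/2)·(1.153) = +0.7354 V.
Then ΔG = −nFE = −2 × 96500 × +0.7354 J/mol = −142 kJ/mol.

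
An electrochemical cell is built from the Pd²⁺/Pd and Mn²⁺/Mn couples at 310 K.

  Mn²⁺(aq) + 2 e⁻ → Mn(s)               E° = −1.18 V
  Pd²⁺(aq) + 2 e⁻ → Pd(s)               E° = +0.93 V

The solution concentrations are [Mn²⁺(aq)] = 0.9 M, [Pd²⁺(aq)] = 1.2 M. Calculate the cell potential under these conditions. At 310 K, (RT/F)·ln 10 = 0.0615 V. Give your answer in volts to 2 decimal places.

+2.11 V

The Pd²⁺/Pd couple has the more positive E°, so it is the cathode; Mn²⁺/Mn is the anode.
The standard potential is +0.93 − (−1.18) = +2.11 V and the balanced reaction transfers n = 2 electrons.
For the overall reaction Pd²⁺(aq) + Mn(s) → Pd(s) + Mn²⁺(aq), Q = [Mn²⁺(aq)] / [Pd²⁺(aq)] = 0.75, giving log Q = −0.125.
By the Nernst equation, E = +2.11 − (0.0615/2)·(−0.125) = +2.11 V.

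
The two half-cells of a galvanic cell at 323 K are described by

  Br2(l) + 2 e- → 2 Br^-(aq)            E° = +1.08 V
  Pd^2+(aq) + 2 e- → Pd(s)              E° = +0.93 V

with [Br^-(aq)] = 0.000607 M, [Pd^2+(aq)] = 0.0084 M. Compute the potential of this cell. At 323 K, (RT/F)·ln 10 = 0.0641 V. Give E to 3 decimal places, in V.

Since E°(Br₂/Br⁻) > E°(Pd²⁺/Pd), Br₂/Br⁻ serves as the cathode.
The standard potential is +1.08 − (+0.93) = +0.15 V and the balanced reaction transfers n = 2 electrons.
Balancing gives Br2(l) + Pd(s) → 2 Br^-(aq) + Pd^2+(aq); hence Q = [Br^-(aq)]^2·[Pd^2+(aq)] = 3.09×10^−9 (log Q = −8.509).
Applying E = E° − (RT ln10/nF)·log Q gives +0.15 − (0.0641/2)(−8.509) = +0.423 V.

+0.423 V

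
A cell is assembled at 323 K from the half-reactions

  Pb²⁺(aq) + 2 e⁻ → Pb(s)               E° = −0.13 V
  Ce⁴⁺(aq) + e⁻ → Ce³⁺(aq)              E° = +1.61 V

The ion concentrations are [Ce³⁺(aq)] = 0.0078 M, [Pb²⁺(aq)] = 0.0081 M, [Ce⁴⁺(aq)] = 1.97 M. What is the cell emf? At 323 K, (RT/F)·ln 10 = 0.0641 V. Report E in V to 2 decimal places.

+1.96 V

The Ce⁴⁺/Ce³⁺ couple has the more positive E°, so it is the cathode; Pb²⁺/Pb is the anode.
E°cell = +1.61 − (−0.13) = +1.74 V, with n = 2 electrons transferred.
Balancing gives 2 Ce⁴⁺(aq) + Pb(s) → 2 Ce³⁺(aq) + Pb²⁺(aq); hence Q = ([Ce³⁺(aq)]^2·[Pb²⁺(aq)]) / [Ce⁴⁺(aq)]^2 = 1.27×10^−7 (log Q = −6.896).
By the Nernst equation, E = +1.74 − (0.0641/2)·(−6.896) = +1.96 V.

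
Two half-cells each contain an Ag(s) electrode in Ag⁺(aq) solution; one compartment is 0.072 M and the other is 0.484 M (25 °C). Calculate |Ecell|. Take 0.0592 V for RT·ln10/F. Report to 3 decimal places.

0.049 V

For a concentration cell E°cell = 0, since both electrodes use the same couple.
The compartment with the higher Ag⁺(aq) concentration (0.484 M) acts as the cathode; ions are reduced there and produced at the dilute (0.072 M) anode.
With n = 1, Ecell = −(0.0592/1)·log([dilute]/[conc]) = −(0.0592/1)·log(0.072/0.484) = +0.049 V.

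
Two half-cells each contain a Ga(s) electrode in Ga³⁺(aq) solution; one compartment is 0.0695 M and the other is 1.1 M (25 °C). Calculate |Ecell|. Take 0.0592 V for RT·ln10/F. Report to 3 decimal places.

For a concentration cell E°cell = 0, since both electrodes use the same couple.
The compartment with the higher Ga³⁺(aq) concentration (1.1 M) acts as the cathode; ions are reduced there and produced at the dilute (0.0695 M) anode.
With n = 3, Ecell = −(0.0592/3)·log([dilute]/[conc]) = −(0.0592/3)·log(0.0695/1.1) = +0.024 V.

0.024 V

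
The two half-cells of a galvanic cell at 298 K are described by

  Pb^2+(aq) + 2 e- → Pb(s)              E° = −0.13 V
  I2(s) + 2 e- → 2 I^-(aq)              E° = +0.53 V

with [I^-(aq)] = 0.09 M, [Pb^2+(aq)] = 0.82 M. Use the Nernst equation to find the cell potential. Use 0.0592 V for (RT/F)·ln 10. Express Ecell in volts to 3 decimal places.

+0.724 V

The I₂/I⁻ couple has the more positive E°, so it is the cathode; Pb²⁺/Pb is the anode.
The standard potential is +0.53 − (−0.13) = +0.66 V and the balanced reaction transfers n = 2 electrons.
The balanced reaction is I2(s) + Pb(s) → 2 I^-(aq) + Pb^2+(aq), so Q = [I^-(aq)]^2·[Pb^2+(aq)] = 0.00664 and log Q = −2.178.
E = E° − (0.0592/n)·log Q = +0.66 − (0.0592/2)(−2.178) = +0.724 V.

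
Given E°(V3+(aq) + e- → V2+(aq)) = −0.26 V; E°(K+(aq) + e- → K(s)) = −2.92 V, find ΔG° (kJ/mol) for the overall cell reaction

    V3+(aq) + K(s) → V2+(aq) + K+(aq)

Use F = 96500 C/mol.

−257 kJ/mol

In the reaction as written V3+(aq) is reduced, so the V³⁺/V²⁺ couple is the cathode and K⁺/K is the anode.
E°cell = −0.26 − (−2.92) = +2.66 V; balancing electrons gives n = 1.
ΔG° = −nFE°cell = −(1)(96500)(+2.66) J/mol = −257 kJ/mol.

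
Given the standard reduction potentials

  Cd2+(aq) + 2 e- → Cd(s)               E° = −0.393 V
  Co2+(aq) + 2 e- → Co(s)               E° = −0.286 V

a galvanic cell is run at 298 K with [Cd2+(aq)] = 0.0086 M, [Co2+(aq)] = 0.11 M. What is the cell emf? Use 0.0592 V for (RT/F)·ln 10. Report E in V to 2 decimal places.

+0.14 V

Co²⁺/Co is reduced (cathode, E° = −0.286 V) and Cd²⁺/Cd is oxidized (anode).
E°cell = −0.286 − (−0.393) = +0.107 V, with n = 2 electrons transferred.
Balancing gives Co2+(aq) + Cd(s) → Co(s) + Cd2+(aq); hence Q = [Cd2+(aq)] / [Co2+(aq)] = 0.0782 (log Q = −1.107).
E = E° − (0.0592/n)·log Q = +0.107 − (0.0592/2)(−1.107) = +0.14 V.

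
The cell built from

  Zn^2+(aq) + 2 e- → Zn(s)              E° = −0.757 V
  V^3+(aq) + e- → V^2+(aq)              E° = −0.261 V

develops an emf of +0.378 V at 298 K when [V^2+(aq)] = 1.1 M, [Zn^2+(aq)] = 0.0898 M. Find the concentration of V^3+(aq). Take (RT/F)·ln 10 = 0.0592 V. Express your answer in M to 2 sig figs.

0.0033 M

V³⁺/V²⁺ is the cathode (higher E°); E°cell = −0.261 − (−0.757) = +0.496 V with n = 2.
Since E = E° − (0.0592/n)·log Q, log Q = n(E° − E)/0.0592 = 3.986.
Balancing electrons gives 2 V^3+(aq) + Zn(s) → 2 V^2+(aq) + Zn^2+(aq); thus Q = ([V^2+(aq)]^2·[Zn^2+(aq)]) / [V^3+(aq)]^2.
Isolating [V^3+(aq)] in Q = 10^{3.986} yields log [V^3+(aq)] = −2.475, i.e. 0.0033 M.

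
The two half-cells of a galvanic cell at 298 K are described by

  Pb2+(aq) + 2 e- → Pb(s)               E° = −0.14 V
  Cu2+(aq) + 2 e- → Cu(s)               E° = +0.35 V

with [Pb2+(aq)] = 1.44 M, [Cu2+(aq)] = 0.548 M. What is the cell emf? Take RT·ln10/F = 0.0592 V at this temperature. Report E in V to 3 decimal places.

The Cu²⁺/Cu couple has the more positive E°, so it is the cathode; Pb²⁺/Pb is the anode.
E°cell = E°cat − E°an = +0.35 − (−0.14) = +0.49 V; n = 2.
Balancing gives Cu2+(aq) + Pb(s) → Cu(s) + Pb2+(aq); hence Q = [Pb2+(aq)] / [Cu2+(aq)] = 2.63 (log Q = 0.420).
Applying E = E° − (RT ln10/nF)·log Q gives +0.49 − (0.0592/2)(0.420) = +0.478 V.

+0.478 V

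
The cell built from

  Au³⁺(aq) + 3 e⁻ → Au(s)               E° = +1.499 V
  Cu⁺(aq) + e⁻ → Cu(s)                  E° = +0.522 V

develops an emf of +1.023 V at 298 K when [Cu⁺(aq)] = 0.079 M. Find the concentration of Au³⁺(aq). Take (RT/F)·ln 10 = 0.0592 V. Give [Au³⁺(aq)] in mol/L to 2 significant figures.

Au³⁺/Au is the cathode (higher E°); E°cell = +1.499 − (+0.522) = +0.977 V with n = 3.
Rearranging E = E° − (0.0592/n)·log Q gives log Q = 3(+0.977 − (+1.023))/0.0592 = −2.331.
For Au³⁺(aq) + 3 Cu(s) → Au(s) + 3 Cu⁺(aq), the reaction quotient is Q = [Cu⁺(aq)]^3 / [Au³⁺(aq)].
Solving for the unknown gives log [Au³⁺(aq)] = −0.976, so [Au³⁺(aq)] ≈ 0.11 M.

0.11 M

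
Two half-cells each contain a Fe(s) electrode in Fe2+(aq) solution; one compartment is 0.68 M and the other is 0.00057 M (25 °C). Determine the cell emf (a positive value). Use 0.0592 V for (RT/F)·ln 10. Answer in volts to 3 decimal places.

For a concentration cell E°cell = 0, since both electrodes use the same couple.
The compartment with the higher Fe2+(aq) concentration (0.68 M) acts as the cathode; ions are reduced there and produced at the dilute (0.00057 M) anode.
With n = 2, Ecell = −(0.0592/2)·log([dilute]/[conc]) = −(0.0592/2)·log(0.00057/0.68) = +0.091 V.

0.091 V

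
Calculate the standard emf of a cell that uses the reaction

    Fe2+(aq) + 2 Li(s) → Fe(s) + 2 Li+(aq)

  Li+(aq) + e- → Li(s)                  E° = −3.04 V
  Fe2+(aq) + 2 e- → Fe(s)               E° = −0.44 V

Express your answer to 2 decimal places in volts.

+2.60 V

Fe2+(aq) gains electrons, so the Fe²⁺/Fe couple is the cathode; the Li⁺/Li couple is the anode.
E°cell = E°(cathode) − E°(anode) = −0.44 − (−3.04) = +2.60 V.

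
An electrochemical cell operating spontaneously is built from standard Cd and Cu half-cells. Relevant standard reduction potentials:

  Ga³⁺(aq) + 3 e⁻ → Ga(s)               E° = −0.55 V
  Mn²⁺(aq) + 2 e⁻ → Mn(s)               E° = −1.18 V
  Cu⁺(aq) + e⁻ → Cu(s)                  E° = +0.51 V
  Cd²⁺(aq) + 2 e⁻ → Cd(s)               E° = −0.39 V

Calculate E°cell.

The Cu⁺/Cu couple has the higher E°, so Cu ion is reduced (cathode) and Cd is oxidized (anode).
E°cell = E°(cathode) − E°(anode) = +0.51 − (−0.39) = +0.90 V.

+0.90 V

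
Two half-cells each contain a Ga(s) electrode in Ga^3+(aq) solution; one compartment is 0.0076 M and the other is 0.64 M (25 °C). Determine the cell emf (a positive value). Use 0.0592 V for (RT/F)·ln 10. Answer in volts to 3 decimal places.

0.038 V

For a concentration cell E°cell = 0, since both electrodes use the same couple.
The compartment with the higher Ga^3+(aq) concentration (0.64 M) acts as the cathode; ions are reduced there and produced at the dilute (0.0076 M) anode.
With n = 3, Ecell = −(0.0592/3)·log([dilute]/[conc]) = −(0.0592/3)·log(0.0076/0.64) = +0.038 V.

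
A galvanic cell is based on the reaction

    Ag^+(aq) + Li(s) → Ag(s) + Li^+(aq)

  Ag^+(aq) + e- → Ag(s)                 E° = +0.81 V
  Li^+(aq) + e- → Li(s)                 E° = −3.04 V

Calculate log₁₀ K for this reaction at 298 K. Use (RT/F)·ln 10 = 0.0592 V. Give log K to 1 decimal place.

log K = 65.0

The Ag⁺/Ag couple is reduced (cathode); E°cell = +0.81 − (−3.04) = +3.85 V with n = 1.
At equilibrium E = 0, so log K = nE°cell / 0.0592 = (1)(+3.85) / 0.0592 = 65.0.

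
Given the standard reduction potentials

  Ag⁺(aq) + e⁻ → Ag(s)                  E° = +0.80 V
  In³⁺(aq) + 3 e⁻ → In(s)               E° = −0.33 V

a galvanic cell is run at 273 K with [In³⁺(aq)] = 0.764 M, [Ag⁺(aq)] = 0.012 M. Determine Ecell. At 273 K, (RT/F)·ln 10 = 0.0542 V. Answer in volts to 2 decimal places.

Since E°(Ag⁺/Ag) > E°(In³⁺/In), Ag⁺/Ag serves as the cathode.
The standard potential is +0.80 − (−0.33) = +1.13 V and the balanced reaction transfers n = 3 electrons.
For the overall reaction 3 Ag⁺(aq) + In(s) → 3 Ag(s) + In³⁺(aq), Q = [In³⁺(aq)] / [Ag⁺(aq)]^3 = 4.42×10^5, giving log Q = 5.646.
E = E° − (0.0542/n)·log Q = +1.13 − (0.0542/3)(5.646) = +1.03 V.

+1.03 V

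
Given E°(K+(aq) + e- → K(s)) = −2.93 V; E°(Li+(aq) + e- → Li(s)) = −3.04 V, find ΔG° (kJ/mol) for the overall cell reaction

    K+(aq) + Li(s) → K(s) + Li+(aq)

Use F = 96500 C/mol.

−10.6 kJ/mol

In the reaction as written K+(aq) is reduced, so the K⁺/K couple is the cathode and Li⁺/Li is the anode.
E°cell = −2.93 − (−3.04) = +0.11 V; balancing electrons gives n = 1.
ΔG° = −nFE°cell = −(1)(96500)(+0.11) J/mol = −10.6 kJ/mol.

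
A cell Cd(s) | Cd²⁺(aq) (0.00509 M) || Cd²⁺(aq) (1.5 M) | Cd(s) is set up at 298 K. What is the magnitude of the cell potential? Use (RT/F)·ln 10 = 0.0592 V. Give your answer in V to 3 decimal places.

0.073 V

For a concentration cell E°cell = 0, since both electrodes use the same couple.
The compartment with the higher Cd²⁺(aq) concentration (1.5 M) acts as the cathode; ions are reduced there and produced at the dilute (0.00509 M) anode.
With n = 2, Ecell = −(0.0592/2)·log([dilute]/[conc]) = −(0.0592/2)·log(0.00509/1.5) = +0.073 V.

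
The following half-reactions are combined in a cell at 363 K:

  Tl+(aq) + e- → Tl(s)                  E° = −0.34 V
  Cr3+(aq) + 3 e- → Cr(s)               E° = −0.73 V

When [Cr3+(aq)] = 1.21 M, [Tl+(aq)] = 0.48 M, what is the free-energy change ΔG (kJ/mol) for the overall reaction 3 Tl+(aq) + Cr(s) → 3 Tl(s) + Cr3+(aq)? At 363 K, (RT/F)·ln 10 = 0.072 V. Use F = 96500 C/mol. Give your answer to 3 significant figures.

−106 kJ/mol

With Tl⁺/Tl reduced at the cathode, E°cell = −0.34 − (−0.73) = +0.39 V and n = 3.
Here Q = [Cr3+(aq)] / [Tl+(aq)]^3 = 10.9 (log Q = 1.039), giving E = +0.39 − (0.072/3)·(1.039) = +0.3651 V.
Finally ΔG = −nFE = −(3)(96500 C/mol)(+0.3651 V) = −106 kJ/mol.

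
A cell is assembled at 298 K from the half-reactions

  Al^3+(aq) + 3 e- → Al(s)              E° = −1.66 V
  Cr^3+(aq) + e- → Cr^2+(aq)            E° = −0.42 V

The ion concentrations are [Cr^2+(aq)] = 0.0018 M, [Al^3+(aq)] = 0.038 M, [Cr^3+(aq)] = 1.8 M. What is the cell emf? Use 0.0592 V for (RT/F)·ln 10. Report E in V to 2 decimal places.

+1.45 V

Cr³⁺/Cr²⁺ is reduced (cathode, E° = −0.42 V) and Al³⁺/Al is oxidized (anode).
E°cell = −0.42 − (−1.66) = +1.24 V, with n = 3 electrons transferred.
For the overall reaction 3 Cr^3+(aq) + Al(s) → 3 Cr^2+(aq) + Al^3+(aq), Q = ([Cr^2+(aq)]^3·[Al^3+(aq)]) / [Cr^3+(aq)]^3 = 3.8×10^−11, giving log Q = −10.420.
By the Nernst equation, E = +1.24 − (0.0592/3)·(−10.420) = +1.45 V.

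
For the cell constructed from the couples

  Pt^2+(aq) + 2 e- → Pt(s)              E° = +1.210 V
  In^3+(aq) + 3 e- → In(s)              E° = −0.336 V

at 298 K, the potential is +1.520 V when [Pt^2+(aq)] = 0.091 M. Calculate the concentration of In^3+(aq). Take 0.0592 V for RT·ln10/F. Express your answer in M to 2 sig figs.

Pt²⁺/Pt is the cathode (higher E°); E°cell = +1.210 − (−0.336) = +1.546 V with n = 6.
Rearranging E = E° − (0.0592/n)·log Q gives log Q = 6(+1.546 − (+1.520))/0.0592 = 2.635.
The balanced reaction is 3 Pt^2+(aq) + 2 In(s) → 3 Pt(s) + 2 In^3+(aq), so Q = [In^3+(aq)]^2 / [Pt^2+(aq)]^3.
Substituting the known concentrations and solving, log [In^3+(aq)] = −0.244 and [In^3+(aq)] = 0.57 M.

0.57 M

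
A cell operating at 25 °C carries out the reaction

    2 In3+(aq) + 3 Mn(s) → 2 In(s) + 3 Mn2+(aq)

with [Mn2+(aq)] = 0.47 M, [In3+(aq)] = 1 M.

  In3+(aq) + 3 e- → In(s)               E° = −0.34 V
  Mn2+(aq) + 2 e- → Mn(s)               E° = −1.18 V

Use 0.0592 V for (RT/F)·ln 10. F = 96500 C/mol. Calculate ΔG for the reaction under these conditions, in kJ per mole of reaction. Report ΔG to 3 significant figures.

With In³⁺/In reduced at the cathode, E°cell = −0.34 − (−1.18) = +0.84 V and n = 6.
The reaction quotient is [Mn2+(aq)]^3 / [In3+(aq)]^2 = 0.104; by Nernst, E = +0.84 − (0.0592/6)(−0.984) = +0.8497 V.
ΔG = −nFE = −(6)(96500)(+0.8497) J/mol = −492 kJ/mol.

−492 kJ/mol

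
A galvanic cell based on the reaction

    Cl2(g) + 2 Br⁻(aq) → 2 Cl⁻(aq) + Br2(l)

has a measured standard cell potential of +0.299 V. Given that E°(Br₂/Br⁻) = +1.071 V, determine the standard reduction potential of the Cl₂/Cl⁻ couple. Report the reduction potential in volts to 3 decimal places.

+1.370 V

In the reaction as written the Cl₂/Cl⁻ couple is reduced (cathode) and Br₂/Br⁻ is oxidized (anode), so E°cell = E°(Cl₂/Cl⁻) − E°(Br₂/Br⁻).
E°(Cl₂/Cl⁻) = E°cell + E°(anode) = +0.299 + (+1.071) = +1.370 V.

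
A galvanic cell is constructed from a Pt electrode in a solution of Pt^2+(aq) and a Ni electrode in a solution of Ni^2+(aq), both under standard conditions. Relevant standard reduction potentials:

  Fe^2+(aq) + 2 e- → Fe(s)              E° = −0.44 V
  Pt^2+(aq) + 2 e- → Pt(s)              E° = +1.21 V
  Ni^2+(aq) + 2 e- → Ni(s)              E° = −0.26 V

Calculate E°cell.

Of the two couples in this cell, the one with the more positive reduction potential is reduced at the cathode: here that is Pt²⁺/Pt (+1.21 V); Ni²⁺/Ni (−0.26 V) is the anode.
E°cell = E°(cathode) − E°(anode) = +1.21 − (−0.26) = +1.47 V.

+1.47 V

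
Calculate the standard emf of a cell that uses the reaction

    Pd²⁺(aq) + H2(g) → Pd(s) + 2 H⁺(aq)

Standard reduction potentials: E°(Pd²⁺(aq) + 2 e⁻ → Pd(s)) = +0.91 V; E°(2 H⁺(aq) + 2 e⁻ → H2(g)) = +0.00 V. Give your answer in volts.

+0.91 V

In the reaction as written, Pd²⁺(aq) is reduced (cathode) and H⁺(aq) is produced by oxidation at the anode.
E°cell = E°(cathode) − E°(anode) = +0.91 − (+0.00) = +0.91 V.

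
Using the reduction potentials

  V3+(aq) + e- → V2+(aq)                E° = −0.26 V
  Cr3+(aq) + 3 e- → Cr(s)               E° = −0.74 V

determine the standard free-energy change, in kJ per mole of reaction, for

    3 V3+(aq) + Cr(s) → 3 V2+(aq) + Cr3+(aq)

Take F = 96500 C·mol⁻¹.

−139 kJ/mol

In the reaction as written V3+(aq) is reduced, so the V³⁺/V²⁺ couple is the cathode and Cr³⁺/Cr is the anode.
E°cell = −0.26 − (−0.74) = +0.48 V; balancing electrons gives n = 3.
ΔG° = −nFE°cell = −(3)(96500)(+0.48) J/mol = −139 kJ/mol.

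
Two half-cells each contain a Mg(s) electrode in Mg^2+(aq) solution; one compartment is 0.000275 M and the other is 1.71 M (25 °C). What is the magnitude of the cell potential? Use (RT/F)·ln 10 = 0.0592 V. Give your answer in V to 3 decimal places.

For a concentration cell E°cell = 0, since both electrodes use the same couple.
The compartment with the higher Mg^2+(aq) concentration (1.71 M) acts as the cathode; ions are reduced there and produced at the dilute (0.000275 M) anode.
With n = 2, Ecell = −(0.0592/2)·log([dilute]/[conc]) = −(0.0592/2)·log(0.000275/1.71) = +0.112 V.

0.112 V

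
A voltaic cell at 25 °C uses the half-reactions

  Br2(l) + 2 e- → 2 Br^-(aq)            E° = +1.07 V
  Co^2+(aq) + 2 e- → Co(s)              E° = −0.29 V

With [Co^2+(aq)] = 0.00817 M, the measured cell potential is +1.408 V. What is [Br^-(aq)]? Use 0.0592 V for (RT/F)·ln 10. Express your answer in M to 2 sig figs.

Br₂/Br⁻ is the cathode (higher E°); E°cell = +1.07 − (−0.29) = +1.36 V with n = 2.
Rearranging E = E° − (0.0592/n)·log Q gives log Q = 2(+1.36 − (+1.408))/0.0592 = −1.622.
The balanced reaction is Br2(l) + Co(s) → 2 Br^-(aq) + Co^2+(aq), so Q = [Br^-(aq)]^2·[Co^2+(aq)].
Solving for the unknown gives log [Br^-(aq)] = 0.233, so [Br^-(aq)] ≈ 1.7 M.

1.7 M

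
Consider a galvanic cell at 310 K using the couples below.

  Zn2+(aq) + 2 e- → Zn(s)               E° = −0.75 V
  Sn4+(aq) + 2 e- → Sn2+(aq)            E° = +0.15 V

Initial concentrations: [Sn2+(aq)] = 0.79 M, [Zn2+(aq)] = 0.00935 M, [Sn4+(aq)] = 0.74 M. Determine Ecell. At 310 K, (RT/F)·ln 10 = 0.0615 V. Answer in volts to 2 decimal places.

Since E°(Sn⁴⁺/Sn²⁺) > E°(Zn²⁺/Zn), Sn⁴⁺/Sn²⁺ serves as the cathode.
E°cell = E°cat − E°an = +0.15 − (−0.75) = +0.90 V; n = 2.
Balancing gives Sn4+(aq) + Zn(s) → Sn2+(aq) + Zn2+(aq); hence Q = ([Sn2+(aq)]·[Zn2+(aq)]) / [Sn4+(aq)] = 0.00998 (log Q = −2.001).
Applying E = E° − (RT ln10/nF)·log Q gives +0.90 − (0.0615/2)(−2.001) = +0.96 V.

+0.96 V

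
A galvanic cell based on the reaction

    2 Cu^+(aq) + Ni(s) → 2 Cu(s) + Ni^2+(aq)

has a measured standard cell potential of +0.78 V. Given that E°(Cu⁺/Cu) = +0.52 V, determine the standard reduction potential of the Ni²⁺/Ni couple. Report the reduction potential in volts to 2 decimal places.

−0.26 V

In the reaction as written the Cu⁺/Cu couple is reduced (cathode) and Ni²⁺/Ni is oxidized (anode), so E°cell = E°(Cu⁺/Cu) − E°(Ni²⁺/Ni).
E°(Ni²⁺/Ni) = E°(cathode) − E°cell = +0.52 − (+0.78) = −0.26 V.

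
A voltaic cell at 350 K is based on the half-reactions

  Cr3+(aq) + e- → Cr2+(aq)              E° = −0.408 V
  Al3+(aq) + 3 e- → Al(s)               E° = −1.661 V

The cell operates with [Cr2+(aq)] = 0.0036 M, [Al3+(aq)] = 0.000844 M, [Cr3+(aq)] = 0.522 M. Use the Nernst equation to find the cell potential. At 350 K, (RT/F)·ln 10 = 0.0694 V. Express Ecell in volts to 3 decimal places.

Since E°(Cr³⁺/Cr²⁺) > E°(Al³⁺/Al), Cr³⁺/Cr²⁺ serves as the cathode.
E°cell = −0.408 − (−1.661) = +1.253 V, with n = 3 electrons transferred.
Balancing gives 3 Cr3+(aq) + Al(s) → 3 Cr2+(aq) + Al3+(aq); hence Q = ([Cr2+(aq)]^3·[Al3+(aq)]) / [Cr3+(aq)]^3 = 2.77×10^−10 (log Q = −9.558).
Applying E = E° − (RT ln10/nF)·log Q gives +1.253 − (0.0694/3)(−9.558) = +1.474 V.

+1.474 V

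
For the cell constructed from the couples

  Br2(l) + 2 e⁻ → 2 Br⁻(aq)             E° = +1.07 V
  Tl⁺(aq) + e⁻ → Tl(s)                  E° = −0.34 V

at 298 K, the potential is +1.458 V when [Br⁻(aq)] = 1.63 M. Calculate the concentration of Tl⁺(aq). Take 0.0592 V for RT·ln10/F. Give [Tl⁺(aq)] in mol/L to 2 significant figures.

Br₂/Br⁻ is the cathode (higher E°); E°cell = +1.07 − (−0.34) = +1.41 V with n = 2.
Rearranging E = E° − (0.0592/n)·log Q gives log Q = 2(+1.41 − (+1.458))/0.0592 = −1.622.
The balanced reaction is Br2(l) + 2 Tl(s) → 2 Br⁻(aq) + 2 Tl⁺(aq), so Q = [Br⁻(aq)]^2·[Tl⁺(aq)]^2.
Solving for the unknown gives log [Tl⁺(aq)] = −1.023, so [Tl⁺(aq)] ≈ 0.095 M.

0.095 M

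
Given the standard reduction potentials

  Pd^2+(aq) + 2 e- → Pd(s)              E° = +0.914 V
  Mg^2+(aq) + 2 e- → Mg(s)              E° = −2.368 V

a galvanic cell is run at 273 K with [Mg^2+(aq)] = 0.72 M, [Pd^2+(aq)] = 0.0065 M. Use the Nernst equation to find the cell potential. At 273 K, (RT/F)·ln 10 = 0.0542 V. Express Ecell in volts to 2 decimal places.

+3.23 V

Since E°(Pd²⁺/Pd) > E°(Mg²⁺/Mg), Pd²⁺/Pd serves as the cathode.
E°cell = +0.914 − (−2.368) = +3.282 V, with n = 2 electrons transferred.
Balancing gives Pd^2+(aq) + Mg(s) → Pd(s) + Mg^2+(aq); hence Q = [Mg^2+(aq)] / [Pd^2+(aq)] = 111 (log Q = 2.044).
E = E° − (0.0542/n)·log Q = +3.282 − (0.0542/2)(2.044) = +3.23 V.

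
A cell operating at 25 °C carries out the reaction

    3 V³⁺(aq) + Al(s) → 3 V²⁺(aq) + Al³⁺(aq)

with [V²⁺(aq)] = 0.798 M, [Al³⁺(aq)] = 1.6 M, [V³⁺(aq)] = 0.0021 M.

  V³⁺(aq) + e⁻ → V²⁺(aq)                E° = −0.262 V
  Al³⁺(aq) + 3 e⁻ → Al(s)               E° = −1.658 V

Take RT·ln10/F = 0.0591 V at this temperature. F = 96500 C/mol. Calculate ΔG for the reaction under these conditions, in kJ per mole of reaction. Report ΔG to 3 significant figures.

The standard cell potential is −0.262 − (−1.658) = +1.396 V, with n = 3 electrons in the balanced equation.
Q = ([V²⁺(aq)]^3·[Al³⁺(aq)]) / [V³⁺(aq)]^3 = 8.78×10^7, so log Q = 7.943 and E = +1.396 − (0.0591/3)(7.943) = +1.2395 V.
Then ΔG = −nFE = −3 × 96500 × +1.2395 J/mol = −359 kJ/mol.

−359 kJ/mol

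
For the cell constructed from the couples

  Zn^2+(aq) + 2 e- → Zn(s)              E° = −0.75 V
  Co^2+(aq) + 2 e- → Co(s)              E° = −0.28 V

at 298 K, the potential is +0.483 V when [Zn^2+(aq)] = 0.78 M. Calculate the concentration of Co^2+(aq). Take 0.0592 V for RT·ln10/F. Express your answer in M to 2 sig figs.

2.1 M

Co²⁺/Co is the cathode (higher E°); E°cell = −0.28 − (−0.75) = +0.47 V with n = 2.
Since E = E° − (0.0592/n)·log Q, log Q = n(E° − E)/0.0592 = −0.439.
The balanced reaction is Co^2+(aq) + Zn(s) → Co(s) + Zn^2+(aq), so Q = [Zn^2+(aq)] / [Co^2+(aq)].
Isolating [Co^2+(aq)] in Q = 10^{−0.439} yields log [Co^2+(aq)] = 0.331, i.e. 2.1 M.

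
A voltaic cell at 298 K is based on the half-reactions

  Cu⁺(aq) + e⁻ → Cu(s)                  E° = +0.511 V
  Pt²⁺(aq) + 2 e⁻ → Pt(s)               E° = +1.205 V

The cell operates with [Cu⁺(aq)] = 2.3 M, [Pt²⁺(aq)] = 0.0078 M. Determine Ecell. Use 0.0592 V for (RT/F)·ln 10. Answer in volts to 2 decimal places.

The Pt²⁺/Pt couple has the more positive E°, so it is the cathode; Cu⁺/Cu is the anode.
The standard potential is +1.205 − (+0.511) = +0.694 V and the balanced reaction transfers n = 2 electrons.
Balancing gives Pt²⁺(aq) + 2 Cu(s) → Pt(s) + 2 Cu⁺(aq); hence Q = [Cu⁺(aq)]^2 / [Pt²⁺(aq)] = 678 (log Q = 2.831).
Applying E = E° − (RT ln10/nF)·log Q gives +0.694 − (0.0592/2)(2.831) = +0.61 V.

+0.61 V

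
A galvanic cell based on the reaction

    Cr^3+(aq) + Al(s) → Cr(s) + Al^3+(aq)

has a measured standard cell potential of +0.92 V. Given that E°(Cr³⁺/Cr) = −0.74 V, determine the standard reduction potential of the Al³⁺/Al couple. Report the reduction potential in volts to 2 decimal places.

In the reaction as written the Cr³⁺/Cr couple is reduced (cathode) and Al³⁺/Al is oxidized (anode), so E°cell = E°(Cr³⁺/Cr) − E°(Al³⁺/Al).
E°(Al³⁺/Al) = E°(cathode) − E°cell = −0.74 − (+0.92) = −1.66 V.

−1.66 V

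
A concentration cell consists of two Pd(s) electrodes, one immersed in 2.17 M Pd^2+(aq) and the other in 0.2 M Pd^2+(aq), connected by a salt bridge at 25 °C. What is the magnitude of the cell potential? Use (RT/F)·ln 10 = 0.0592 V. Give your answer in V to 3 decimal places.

0.031 V

For a concentration cell E°cell = 0, since both electrodes use the same couple.
The compartment with the higher Pd^2+(aq) concentration (2.17 M) acts as the cathode; ions are reduced there and produced at the dilute (0.2 M) anode.
With n = 2, Ecell = −(0.0592/2)·log([dilute]/[conc]) = −(0.0592/2)·log(0.2/2.17) = +0.031 V.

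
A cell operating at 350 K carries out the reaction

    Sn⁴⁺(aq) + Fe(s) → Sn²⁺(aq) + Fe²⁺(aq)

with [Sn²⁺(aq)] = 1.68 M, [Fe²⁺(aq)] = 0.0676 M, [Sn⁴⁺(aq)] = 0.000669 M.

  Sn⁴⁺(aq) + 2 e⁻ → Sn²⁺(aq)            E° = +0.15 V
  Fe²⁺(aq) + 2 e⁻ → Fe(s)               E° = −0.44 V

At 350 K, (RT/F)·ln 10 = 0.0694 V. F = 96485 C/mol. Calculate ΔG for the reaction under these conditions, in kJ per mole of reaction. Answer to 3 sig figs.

E°cell = +0.15 − (−0.44) = +0.59 V; the balanced reaction transfers n = 2 electrons.
The reaction quotient is ([Sn²⁺(aq)]·[Fe²⁺(aq)]) / [Sn⁴⁺(aq)] = 170; by Nernst, E = +0.59 − (0.0694/2)(2.230) = +0.5126 V.
Finally ΔG = −nFE = −(2)(96485 C/mol)(+0.5126 V) = −98.9 kJ/mol.

−98.9 kJ/mol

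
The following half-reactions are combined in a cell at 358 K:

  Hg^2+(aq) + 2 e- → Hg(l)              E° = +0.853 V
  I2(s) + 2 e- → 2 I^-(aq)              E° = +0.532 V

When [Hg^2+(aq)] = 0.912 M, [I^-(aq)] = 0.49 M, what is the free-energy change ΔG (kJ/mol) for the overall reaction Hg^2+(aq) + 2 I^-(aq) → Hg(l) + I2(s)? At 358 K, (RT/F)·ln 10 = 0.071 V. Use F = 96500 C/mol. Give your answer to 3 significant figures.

With Hg²⁺/Hg reduced at the cathode, E°cell = +0.853 − (+0.532) = +0.321 V and n = 2.
Q = 1 / ([Hg^2+(aq)]·[I^-(aq)]^2) = 4.57, so log Q = 0.660 and E = +0.321 − (0.071/2)(0.660) = +0.2976 V.
Then ΔG = −nFE = −2 × 96500 × +0.2976 J/mol = −57.4 kJ/mol.

−57.4 kJ/mol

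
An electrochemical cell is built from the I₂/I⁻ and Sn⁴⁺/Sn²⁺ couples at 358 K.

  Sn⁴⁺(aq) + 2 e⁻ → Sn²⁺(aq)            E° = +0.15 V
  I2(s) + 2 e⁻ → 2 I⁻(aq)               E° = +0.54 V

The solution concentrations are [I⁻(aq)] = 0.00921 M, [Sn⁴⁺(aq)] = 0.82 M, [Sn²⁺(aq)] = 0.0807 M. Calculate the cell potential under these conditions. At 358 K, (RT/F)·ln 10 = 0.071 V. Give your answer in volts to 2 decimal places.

The I₂/I⁻ couple has the more positive E°, so it is the cathode; Sn⁴⁺/Sn²⁺ is the anode.
E°cell = +0.54 − (+0.15) = +0.39 V, with n = 2 electrons transferred.
For the overall reaction I2(s) + Sn²⁺(aq) → 2 I⁻(aq) + Sn⁴⁺(aq), Q = ([I⁻(aq)]^2·[Sn⁴⁺(aq)]) / [Sn²⁺(aq)] = 0.000862, giving log Q = −3.065.
Applying E = E° − (RT ln10/nF)·log Q gives +0.39 − (0.071/2)(−3.065) = +0.50 V.

+0.50 V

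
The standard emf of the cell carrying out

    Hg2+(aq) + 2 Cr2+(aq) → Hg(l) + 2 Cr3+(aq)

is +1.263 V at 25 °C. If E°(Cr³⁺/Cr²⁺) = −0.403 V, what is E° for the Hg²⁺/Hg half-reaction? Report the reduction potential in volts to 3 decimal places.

In the reaction as written the Hg²⁺/Hg couple is reduced (cathode) and Cr³⁺/Cr²⁺ is oxidized (anode), so E°cell = E°(Hg²⁺/Hg) − E°(Cr³⁺/Cr²⁺).
E°(Hg²⁺/Hg) = E°cell + E°(anode) = +1.263 + (−0.403) = +0.860 V.

+0.860 V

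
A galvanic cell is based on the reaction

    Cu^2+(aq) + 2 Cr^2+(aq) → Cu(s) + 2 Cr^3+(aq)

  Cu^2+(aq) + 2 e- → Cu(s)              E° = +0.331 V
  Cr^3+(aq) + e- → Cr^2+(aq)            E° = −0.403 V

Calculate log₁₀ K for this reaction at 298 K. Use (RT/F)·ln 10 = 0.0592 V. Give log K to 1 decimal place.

The Cu²⁺/Cu couple is reduced (cathode); E°cell = +0.331 − (−0.403) = +0.734 V with n = 2.
At equilibrium E = 0, so log K = nE°cell / 0.0592 = (2)(+0.734) / 0.0592 = 24.8.

log K = 24.8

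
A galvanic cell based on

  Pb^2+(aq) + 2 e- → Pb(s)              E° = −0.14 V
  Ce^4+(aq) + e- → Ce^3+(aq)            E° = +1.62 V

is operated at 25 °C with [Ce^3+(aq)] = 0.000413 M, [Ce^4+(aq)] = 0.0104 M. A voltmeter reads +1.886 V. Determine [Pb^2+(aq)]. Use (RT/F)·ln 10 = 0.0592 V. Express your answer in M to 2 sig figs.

0.035 M

Ce⁴⁺/Ce³⁺ is the cathode (higher E°); E°cell = +1.62 − (−0.14) = +1.76 V with n = 2.
Since E = E° − (0.0592/n)·log Q, log Q = n(E° − E)/0.0592 = −4.257.
The balanced reaction is 2 Ce^4+(aq) + Pb(s) → 2 Ce^3+(aq) + Pb^2+(aq), so Q = ([Ce^3+(aq)]^2·[Pb^2+(aq)]) / [Ce^4+(aq)]^2.
Substituting the known concentrations and solving, log [Pb^2+(aq)] = −1.455 and [Pb^2+(aq)] = 0.035 M.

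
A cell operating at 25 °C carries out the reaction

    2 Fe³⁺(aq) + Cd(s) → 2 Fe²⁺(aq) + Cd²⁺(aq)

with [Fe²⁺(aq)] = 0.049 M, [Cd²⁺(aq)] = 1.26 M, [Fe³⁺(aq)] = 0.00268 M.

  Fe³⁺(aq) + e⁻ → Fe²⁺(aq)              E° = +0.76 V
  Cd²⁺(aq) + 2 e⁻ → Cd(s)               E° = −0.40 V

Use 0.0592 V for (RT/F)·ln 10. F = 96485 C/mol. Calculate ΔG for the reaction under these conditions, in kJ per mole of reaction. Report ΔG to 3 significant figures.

The standard cell potential is +0.76 − (−0.40) = +1.16 V, with n = 2 electrons in the balanced equation.
The reaction quotient is ([Fe²⁺(aq)]^2·[Cd²⁺(aq)]) / [Fe³⁺(aq)]^2 = 421; by Nernst, E = +1.16 − (0.0592/2)(2.624) = +1.0823 V.
Then ΔG = −nFE = −2 × 96485 × +1.0823 J/mol = −209 kJ/mol.

−209 kJ/mol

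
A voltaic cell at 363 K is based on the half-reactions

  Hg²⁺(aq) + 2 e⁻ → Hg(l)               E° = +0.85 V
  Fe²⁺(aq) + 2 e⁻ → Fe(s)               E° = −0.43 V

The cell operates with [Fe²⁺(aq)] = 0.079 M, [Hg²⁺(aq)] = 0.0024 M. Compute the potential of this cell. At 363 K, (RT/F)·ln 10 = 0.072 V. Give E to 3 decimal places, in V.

+1.225 V

The Hg²⁺/Hg couple has the more positive E°, so it is the cathode; Fe²⁺/Fe is the anode.
E°cell = +0.85 − (−0.43) = +1.28 V, with n = 2 electrons transferred.
For the overall reaction Hg²⁺(aq) + Fe(s) → Hg(l) + Fe²⁺(aq), Q = [Fe²⁺(aq)] / [Hg²⁺(aq)] = 32.9, giving log Q = 1.517.
Applying E = E° − (RT ln10/nF)·log Q gives +1.28 − (0.072/2)(1.517) = +1.225 V.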